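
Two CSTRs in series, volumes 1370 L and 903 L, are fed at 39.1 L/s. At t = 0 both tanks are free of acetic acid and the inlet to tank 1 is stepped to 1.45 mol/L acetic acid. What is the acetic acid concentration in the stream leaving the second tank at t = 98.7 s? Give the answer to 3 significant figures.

1.23 mol/L

Species balance on tank i: dCᵢ/dt = (Cᵢ₋₁ − Cᵢ)/τᵢ with τᵢ = Vᵢ/Q.
τ₁ = 1370/39.1 = 35.038 s; τ₂ = 903/39.1 = 23.095 s.
Solving the cascade with C₁(0)=C₂(0)=0 gives C₂(t) = C_in[1 − (τ₁ e^(−t/τ₁) − τ₂ e^(−t/τ₂))/(τ₁ − τ₂)].
At t = 98.7: e^(−t/τ₁) = 0.059790, e^(−t/τ₂) = 0.013930.
C₂ = 1.45·[1 − (35.038·0.059790 − 23.095·0.013930)/(11.944)] = 1.45·0.85153 = 1.2347 mol/L.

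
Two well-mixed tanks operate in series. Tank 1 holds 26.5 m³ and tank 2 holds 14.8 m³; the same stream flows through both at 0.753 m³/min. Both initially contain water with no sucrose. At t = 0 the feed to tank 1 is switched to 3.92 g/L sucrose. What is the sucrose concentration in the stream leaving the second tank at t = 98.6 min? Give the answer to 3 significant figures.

3.41 g/L

Species balance on tank i: dCᵢ/dt = (Cᵢ₋₁ − Cᵢ)/τᵢ with τᵢ = Vᵢ/Q.
τ₁ = 26.5/0.753 = 35.193 min; τ₂ = 14.8/0.753 = 19.655 min.
Tank 1: C₁ = C_in(1 − e^(−t/τ₁)). Tank 2 (τ₁ ≠ τ₂): C₂ = C_in[1 − (τ₁ e^(−t/τ₁) − τ₂ e^(−t/τ₂))/(τ₁ − τ₂)].
At t = 98.6: e^(−t/τ₁) = 0.060705, e^(−t/τ₂) = 0.0066270.
C₂ = 3.92·[1 − (35.193·0.060705 − 19.655·0.0066270)/(15.538)] = 3.92·0.87089 = 3.4139 g/L.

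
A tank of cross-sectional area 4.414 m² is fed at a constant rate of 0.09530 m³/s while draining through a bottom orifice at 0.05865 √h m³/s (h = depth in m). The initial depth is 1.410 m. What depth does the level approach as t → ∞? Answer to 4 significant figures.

Level balance: A dh/dt = 0.09530 − 0.05865 √h. Setting dh/dt = 0:
Q_in = 0.05865 √h_ss ⇒ √h_ss = 0.09530/0.05865 = 1.62489.
h_ss = 1.62489² = 2.64028 m. (Since h₀ = 1.410 m < h_ss, the level will rise toward this value.)

2.640 m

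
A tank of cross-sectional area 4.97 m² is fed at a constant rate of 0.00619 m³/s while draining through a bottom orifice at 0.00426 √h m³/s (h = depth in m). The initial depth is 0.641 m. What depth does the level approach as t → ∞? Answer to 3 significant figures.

2.11 m

Volume balance on the tank: A dh/dt = Q_in − 0.00426 √h. At steady state dh/dt = 0:
Q_in = 0.00426 √h_ss ⇒ √h_ss = 0.00619/0.00426 = 1.4531.
h_ss = 1.4531² = 2.1114 m. (Since h₀ = 0.641 m < h_ss, the level will rise toward this value.)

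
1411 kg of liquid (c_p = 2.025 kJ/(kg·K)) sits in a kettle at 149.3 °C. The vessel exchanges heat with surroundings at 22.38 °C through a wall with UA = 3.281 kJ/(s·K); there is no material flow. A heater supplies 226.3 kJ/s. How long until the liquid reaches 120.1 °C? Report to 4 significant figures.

610.5 s

Energy balance: M c_p dT/dt = −UA(T − T_amb) + Q̇.
τ = M c_p/UA = 870.855 s; T_ss = T_amb + Q̇/UA = 22.38 + 226.3/3.281 = 91.3529 °C.
T(t) = T_ss + (T₀ − T_ss)e^(−t/τ); set T = 120.1:
t = −τ ln[(T − T_ss)/(T₀ − T_ss)] = −870.855 · ln(0.496092) = 610.463 s.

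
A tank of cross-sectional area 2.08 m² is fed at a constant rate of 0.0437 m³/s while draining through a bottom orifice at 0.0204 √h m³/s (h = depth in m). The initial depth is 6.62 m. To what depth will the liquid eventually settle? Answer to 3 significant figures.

Level balance: A dh/dt = 0.0437 − 0.0204 √h. Setting dh/dt = 0:
Q_in = 0.0204 √h_ss ⇒ √h_ss = 0.0437/0.0204 = 2.1422.
h_ss = 2.1422² = 4.5888 m. (Since h₀ = 6.62 m > h_ss, the level will fall toward this value.)

4.59 m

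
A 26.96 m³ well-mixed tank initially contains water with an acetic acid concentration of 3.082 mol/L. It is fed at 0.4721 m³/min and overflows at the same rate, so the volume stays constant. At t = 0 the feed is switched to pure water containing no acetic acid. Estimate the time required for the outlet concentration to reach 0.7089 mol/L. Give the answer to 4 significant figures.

83.92 min

Species balance: V dC/dt = Q(C_in − C) ⇒ τ = V/Q = 57.1065 min.
C(t) = C_in + (C₀ − C_in) e^(−t/τ). Set C = 0.7089 and solve for t:
e^(−t/τ) = (C − C_in)/(C₀ − C_in) = (0.7089 − 0)/(3.082 − 0) = 0.230013
t = −τ ln(…) = 57.1065 × 1.46962 = 83.9249 min.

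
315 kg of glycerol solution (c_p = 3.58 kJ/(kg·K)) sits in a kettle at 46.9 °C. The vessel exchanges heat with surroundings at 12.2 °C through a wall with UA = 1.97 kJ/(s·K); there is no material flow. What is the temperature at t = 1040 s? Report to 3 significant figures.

Heat balance on the well-mixed liquid: M c_p dT/dt = −UA(T − T_amb).
dT/dt = (T_ss − T)/τ with T_ss = T_amb = 12.200 °C, τ = M c_p/UA = 315·3.58/1.97 = 572.44 s.
Solution: T(t) = T_ss + (T₀ − T_ss) e^(−t/τ).
T(1040) = 12.200 + (34.700)·0.16255 = 17.840 °C.

17.8 °C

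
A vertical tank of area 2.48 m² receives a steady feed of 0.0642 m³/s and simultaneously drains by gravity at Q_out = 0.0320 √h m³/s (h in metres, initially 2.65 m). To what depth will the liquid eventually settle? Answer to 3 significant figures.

Level balance: A dh/dt = 0.0642 − 0.0320 √h. Setting dh/dt = 0:
Q_in = 0.0320 √h_ss ⇒ √h_ss = 0.0642/0.0320 = 2.0062.
h_ss = 2.0062² = 4.0250 m. (Since h₀ = 2.65 m < h_ss, the level will rise toward this value.)

4.03 m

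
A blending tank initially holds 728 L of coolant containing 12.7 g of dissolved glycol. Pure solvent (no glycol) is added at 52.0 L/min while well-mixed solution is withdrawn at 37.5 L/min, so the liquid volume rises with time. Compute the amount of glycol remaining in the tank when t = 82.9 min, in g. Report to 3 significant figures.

Let m(t) be the amount of glycol. Volume: V(t) = V₀ + (Q_in − Q_out) t = 728 + 14.500 t; V(82.9) = 1930.1 L.
Species balance (pure solvent in): dm/dt = −Q_out · m/V(t).
dm/m = −Q_out dt/(V₀ + 14.500 t); integrating gives ln(m/m₀) = −(Q_out/(Q_in−Q_out)) ln(V/V₀).
m = m₀ (V₀/V)^(Q_out/(Q_in−Q_out)) = 12.7 × (728/1930.1)^(2.5862) = 1.0203 g.

1.02 g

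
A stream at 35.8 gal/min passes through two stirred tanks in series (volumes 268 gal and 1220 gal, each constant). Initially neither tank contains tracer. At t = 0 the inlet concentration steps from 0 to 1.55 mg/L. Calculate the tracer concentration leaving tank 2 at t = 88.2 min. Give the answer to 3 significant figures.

Each tank obeys Vᵢ dCᵢ/dt = Q(Cᵢ₋₁ − Cᵢ), so τᵢ = Vᵢ/Q.
τ₁ = 268/35.8 = 7.4860 min; τ₂ = 1220/35.8 = 34.078 min.
Tank 1: C₁ = C_in(1 − e^(−t/τ₁)). Tank 2 (τ₁ ≠ τ₂): C₂ = C_in[1 − (τ₁ e^(−t/τ₁) − τ₂ e^(−t/τ₂))/(τ₁ − τ₂)].
At t = 88.2: e^(−t/τ₁) = 7.6413e-06, e^(−t/τ₂) = 0.075158.
C₂ = 1.55·[1 − (7.4860·7.6413e-06 − 34.078·0.075158)/(-26.592)] = 1.55·0.90369 = 1.4007 mg/L.

1.40 mg/L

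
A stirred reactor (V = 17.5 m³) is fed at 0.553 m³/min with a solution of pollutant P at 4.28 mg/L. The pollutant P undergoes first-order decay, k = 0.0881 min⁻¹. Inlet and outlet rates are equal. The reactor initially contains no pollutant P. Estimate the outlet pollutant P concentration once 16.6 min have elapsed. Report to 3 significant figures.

Species balance: V dC/dt = Q C_in − Q C − k V C.
dC/dt = (Q/V) C_in − (Q/V + k) C; effective rate a = Q/V + k = 0.031600 + 0.0881 = 0.11970 min⁻¹.
C_ss = Q C_in/(Q + kV) = 1.1299 mg/L; C(t) = C_ss + (C₀ − C_ss) e^(−a t).
C(16.6) = 1.1299 + (-1.1299)·e^(−0.11970·16.6) = 1.1299 + (-1.1299)·0.13710 = 0.97498 mg/L.

0.975 mg/L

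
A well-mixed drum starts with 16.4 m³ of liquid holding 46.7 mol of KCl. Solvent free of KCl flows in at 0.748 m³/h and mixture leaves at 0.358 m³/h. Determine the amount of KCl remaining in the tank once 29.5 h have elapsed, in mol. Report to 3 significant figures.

28.7 mol

Let m(t) be the amount of KCl. Volume: V(t) = V₀ + (Q_in − Q_out) t = 16.4 + 0.39000 t; V(29.5) = 27.905 m³.
Solute balance: dm/dt = 0 − Q_out C = −Q_out m/V(t).
Separate: dm/m = −Q_out dt/V(t) ⇒ ln(m/m₀) = −(Q_out/(Q_in−Q_out)) ln(V/V₀).
m = m₀ (V₀/V)^(Q_out/(Q_in−Q_out)) = 46.7 × (16.4/27.905)^(0.91795) = 28.669 mol.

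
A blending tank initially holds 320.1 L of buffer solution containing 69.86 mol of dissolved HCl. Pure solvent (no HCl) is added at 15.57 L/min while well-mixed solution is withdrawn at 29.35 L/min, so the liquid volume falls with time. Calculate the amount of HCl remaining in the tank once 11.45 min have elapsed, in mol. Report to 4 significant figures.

Let m(t) be the amount of HCl. Volume: V(t) = V₀ + (Q_in − Q_out) t = 320.1 − 13.7800 t; V(11.45) = 162.319 L.
Solute balance: dm/dt = 0 − Q_out C = −Q_out m/V(t).
dm/m = −Q_out dt/(V₀ − 13.7800 t); integrating gives ln(m/m₀) = −(Q_out/(Q_in−Q_out)) ln(V/V₀).
m = m₀ (V₀/V)^(Q_out/(Q_in−Q_out)) = 69.86 × (320.1/162.319)^(-2.12990) = 16.4470 mol.

16.45 mol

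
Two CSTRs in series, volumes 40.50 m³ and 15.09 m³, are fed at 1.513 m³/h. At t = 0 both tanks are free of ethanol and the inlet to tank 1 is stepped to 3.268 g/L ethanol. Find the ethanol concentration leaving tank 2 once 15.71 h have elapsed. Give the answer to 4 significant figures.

Each tank obeys Vᵢ dCᵢ/dt = Q(Cᵢ₋₁ − Cᵢ), so τᵢ = Vᵢ/Q.
τ₁ = 40.50/1.513 = 26.7680 h; τ₂ = 15.09/1.513 = 9.97356 h.
Solving the cascade with C₁(0)=C₂(0)=0 gives C₂(t) = C_in[1 − (τ₁ e^(−t/τ₁) − τ₂ e^(−t/τ₂))/(τ₁ − τ₂)].
At t = 15.71: e^(−t/τ₁) = 0.556051, e^(−t/τ₂) = 0.206974.
C₂ = 3.268·[1 − (26.7680·0.556051 − 9.97356·0.206974)/(16.7944)] = 3.268·0.236645 = 0.773356 g/L.

0.7734 g/L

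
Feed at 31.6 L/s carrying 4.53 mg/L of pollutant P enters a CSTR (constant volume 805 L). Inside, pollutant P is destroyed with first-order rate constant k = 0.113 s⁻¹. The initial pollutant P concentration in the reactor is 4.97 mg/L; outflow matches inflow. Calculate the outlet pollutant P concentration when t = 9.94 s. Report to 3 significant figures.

V dC/dt = Q(C_in − C) − k V C.
This is linear with rate a = Q/V + k = 0.15225 s⁻¹.
C_ss = Q C_in/(Q + kV) = 1.1679 mg/L; C(t) = C_ss + (C₀ − C_ss) e^(−a t).
C(9.94) = 1.1679 + (3.8021)·e^(−0.15225·9.94) = 1.1679 + (3.8021)·0.22016 = 2.0050 mg/L.

2.00 mg/L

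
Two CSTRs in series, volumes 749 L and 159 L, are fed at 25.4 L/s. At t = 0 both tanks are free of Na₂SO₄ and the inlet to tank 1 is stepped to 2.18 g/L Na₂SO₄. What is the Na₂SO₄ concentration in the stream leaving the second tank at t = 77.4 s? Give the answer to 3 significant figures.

Each tank obeys Vᵢ dCᵢ/dt = Q(Cᵢ₋₁ − Cᵢ), so τᵢ = Vᵢ/Q.
τ₁ = 749/25.4 = 29.488 s; τ₂ = 159/25.4 = 6.2598 s.
Tank 1: C₁ = C_in(1 − e^(−t/τ₁)). Tank 2 (τ₁ ≠ τ₂): C₂ = C_in[1 − (τ₁ e^(−t/τ₁) − τ₂ e^(−t/τ₂))/(τ₁ − τ₂)].
At t = 77.4: e^(−t/τ₁) = 0.072456, e^(−t/τ₂) = 4.2673e-06.
C₂ = 2.18·[1 − (29.488·0.072456 − 6.2598·4.2673e-06)/(23.228)] = 2.18·0.90802 = 1.9795 g/L.

1.98 g/L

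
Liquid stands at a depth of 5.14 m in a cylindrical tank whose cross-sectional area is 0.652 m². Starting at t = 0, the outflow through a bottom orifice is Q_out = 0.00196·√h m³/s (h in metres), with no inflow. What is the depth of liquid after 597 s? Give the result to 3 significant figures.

1.88 m

With no inflow, A dh/dt = −0.00196 √h.
Separate and integrate: 2(√h − √h₀) = −(0.00196/A) t.
√h = √5.14 − 0.00196·597/(2·0.652) = 2.2672 − 0.89733 = 1.3698.
h = 1.3698² = 1.8764 m.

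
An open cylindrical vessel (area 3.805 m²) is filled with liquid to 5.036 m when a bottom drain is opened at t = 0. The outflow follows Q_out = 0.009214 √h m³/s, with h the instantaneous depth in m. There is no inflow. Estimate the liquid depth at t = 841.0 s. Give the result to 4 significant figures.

1.503 m

A dh/dt = −Q_out = −0.009214 √h.
∫ h^(−1/2) dh = −(0.009214/A) ∫ dt, giving 2√h = 2√h₀ − (0.009214/A) t.
√h = √5.036 − 0.009214·841.0/(2·3.805) = 2.24410 − 1.01826 = 1.22584.
h = 1.22584² = 1.50269 m.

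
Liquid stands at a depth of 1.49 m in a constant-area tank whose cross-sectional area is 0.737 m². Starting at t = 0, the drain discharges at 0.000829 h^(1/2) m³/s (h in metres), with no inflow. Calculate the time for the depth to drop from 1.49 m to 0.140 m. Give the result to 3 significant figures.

1510 s

Unsteady balance on liquid volume: A dh/dt = −0.000829 √h.
Separate and integrate: 2(√h − √h₀) = −(0.000829/A) t.
t = 2A(√h₀ − √h)/0.000829 = 2·0.737·(√1.49 − √0.140)/0.000829
  = 1.4740 × (1.2207 − 0.37417) / 0.000829 = 1505.1 s.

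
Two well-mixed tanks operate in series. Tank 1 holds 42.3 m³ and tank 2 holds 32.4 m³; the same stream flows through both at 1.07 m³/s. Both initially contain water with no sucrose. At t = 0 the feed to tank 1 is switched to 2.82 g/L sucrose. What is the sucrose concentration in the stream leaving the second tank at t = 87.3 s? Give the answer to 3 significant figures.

Species balance on tank i: dCᵢ/dt = (Cᵢ₋₁ − Cᵢ)/τᵢ with τᵢ = Vᵢ/Q.
τ₁ = 42.3/1.07 = 39.533 s; τ₂ = 32.4/1.07 = 30.280 s.
Tank 1: C₁ = C_in(1 − e^(−t/τ₁)). Tank 2 (τ₁ ≠ τ₂): C₂ = C_in[1 − (τ₁ e^(−t/τ₁) − τ₂ e^(−t/τ₂))/(τ₁ − τ₂)].
At t = 87.3: e^(−t/τ₁) = 0.10989, e^(−t/τ₂) = 0.055964.
C₂ = 2.82·[1 − (39.533·0.10989 − 30.280·0.055964)/(9.2523)] = 2.82·0.71363 = 2.0124 g/L.

2.01 g/L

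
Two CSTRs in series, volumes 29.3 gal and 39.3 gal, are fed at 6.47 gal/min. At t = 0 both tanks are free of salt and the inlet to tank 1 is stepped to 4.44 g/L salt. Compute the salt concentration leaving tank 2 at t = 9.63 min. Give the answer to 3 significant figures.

Species balance on tank i: dCᵢ/dt = (Cᵢ₋₁ − Cᵢ)/τᵢ with τᵢ = Vᵢ/Q.
τ₁ = 29.3/6.47 = 4.5286 min; τ₂ = 39.3/6.47 = 6.0742 min.
Tank 1: C₁ = C_in(1 − e^(−t/τ₁)). Tank 2 (τ₁ ≠ τ₂): C₂ = C_in[1 − (τ₁ e^(−t/τ₁) − τ₂ e^(−t/τ₂))/(τ₁ − τ₂)].
At t = 9.63: e^(−t/τ₁) = 0.11926, e^(−t/τ₂) = 0.20487.
C₂ = 4.44·[1 − (4.5286·0.11926 − 6.0742·0.20487)/(-1.5456)] = 4.44·0.54429 = 2.4167 g/L.

2.42 g/L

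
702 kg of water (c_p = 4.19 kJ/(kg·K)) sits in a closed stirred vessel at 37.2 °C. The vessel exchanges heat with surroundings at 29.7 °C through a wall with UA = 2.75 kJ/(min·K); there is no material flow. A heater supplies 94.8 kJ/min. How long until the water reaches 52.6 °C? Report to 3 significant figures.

M c_p dT/dt = −UA(T − T_amb) + Q̇.
τ = M c_p/UA = 1069.6 min; T_ss = T_amb + Q̇/UA = 29.7 + 94.8/2.75 = 64.173 °C.
T(t) = T_ss + (T₀ − T_ss)e^(−t/τ); set T = 52.6:
t = −τ ln[(T − T_ss)/(T₀ − T_ss)] = −1069.6 · ln(0.42905) = 905.06 min.

905 min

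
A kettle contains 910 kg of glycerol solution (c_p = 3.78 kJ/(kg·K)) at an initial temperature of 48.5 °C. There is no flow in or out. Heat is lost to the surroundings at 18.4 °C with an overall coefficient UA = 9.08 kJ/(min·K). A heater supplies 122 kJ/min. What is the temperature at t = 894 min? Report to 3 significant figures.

Unsteady energy balance on the tank contents: M c_p dT/dt = −UA(T − T_amb) + Q̇.
dT/dt = (T_ss − T)/τ with T_ss = T_amb + Q̇/UA = 18.4 + 122/9.08 = 31.836 °C, τ = M c_p/UA = 910·3.78/9.08 = 378.83 min.
Integrating: T(t) = T_ss + (T₀ − T_ss) e^(−t/τ).
T(894) = 31.836 + (16.664)·0.094431 = 33.410 °C.

33.4 °C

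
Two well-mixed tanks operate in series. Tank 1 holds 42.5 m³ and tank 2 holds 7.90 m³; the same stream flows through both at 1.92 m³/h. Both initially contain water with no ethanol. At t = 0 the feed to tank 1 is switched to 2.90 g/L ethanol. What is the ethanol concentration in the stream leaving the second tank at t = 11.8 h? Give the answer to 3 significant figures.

Time constants: τᵢ = Vᵢ/Q for each well-mixed tank.
τ₁ = 42.5/1.92 = 22.135 h; τ₂ = 7.90/1.92 = 4.1146 h.
Solving the cascade with C₁(0)=C₂(0)=0 gives C₂(t) = C_in[1 − (τ₁ e^(−t/τ₁) − τ₂ e^(−t/τ₂))/(τ₁ − τ₂)].
At t = 11.8: e^(−t/τ₁) = 0.58679, e^(−t/τ₂) = 0.056821.
C₂ = 2.90·[1 − (22.135·0.58679 − 4.1146·0.056821)/(18.021)] = 2.90·0.29220 = 0.84738 g/L.

0.847 g/L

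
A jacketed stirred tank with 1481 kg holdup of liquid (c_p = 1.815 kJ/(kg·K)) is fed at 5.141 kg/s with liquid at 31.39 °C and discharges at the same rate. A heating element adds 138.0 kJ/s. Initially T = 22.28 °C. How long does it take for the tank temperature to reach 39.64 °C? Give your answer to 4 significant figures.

373.3 s

Heat balance on the well-mixed liquid: M c_p dT/dt = ṁ c_p (T_in − T) + 138.0.
τ = M/ṁ = 288.076 s; T_ss = T_in + Q̇/(ṁ c_p) = 46.1795 °C.
T(t) = T_ss + (T₀ − T_ss) e^(−t/τ). Set T = 39.64:
e^(−t/τ) = (39.64 − 46.1795)/(22.28 − 46.1795) = 0.273626
t = −288.076 · ln(0.273626) = 373.344 s.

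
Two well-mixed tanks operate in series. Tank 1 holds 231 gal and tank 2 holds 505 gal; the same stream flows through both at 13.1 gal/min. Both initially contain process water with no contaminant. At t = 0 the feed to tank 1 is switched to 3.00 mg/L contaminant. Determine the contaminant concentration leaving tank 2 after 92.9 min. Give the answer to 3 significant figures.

2.52 mg/L

Each tank obeys Vᵢ dCᵢ/dt = Q(Cᵢ₋₁ − Cᵢ), so τᵢ = Vᵢ/Q.
τ₁ = 231/13.1 = 17.634 min; τ₂ = 505/13.1 = 38.550 min.
Solving the cascade with C₁(0)=C₂(0)=0 gives C₂(t) = C_in[1 − (τ₁ e^(−t/τ₁) − τ₂ e^(−t/τ₂))/(τ₁ − τ₂)].
At t = 92.9: e^(−t/τ₁) = 0.0051521, e^(−t/τ₂) = 0.089826.
C₂ = 3.00·[1 − (17.634·0.0051521 − 38.550·0.089826)/(-20.916)] = 3.00·0.83879 = 2.5164 mg/L.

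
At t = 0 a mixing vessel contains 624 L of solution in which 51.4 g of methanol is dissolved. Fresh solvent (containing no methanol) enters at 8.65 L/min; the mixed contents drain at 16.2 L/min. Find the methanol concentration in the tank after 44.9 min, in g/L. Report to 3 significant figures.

0.0336 g/L

Let m(t) be the amount of methanol. Volume: V(t) = V₀ + (Q_in − Q_out) t = 624 − 7.5500 t; V(44.9) = 285.01 L.
Solute balance: dm/dt = 0 − Q_out C = −Q_out m/V(t).
dm/m = −Q_out dt/(V₀ − 7.5500 t); integrating gives ln(m/m₀) = −(Q_out/(Q_in−Q_out)) ln(V/V₀).
m = m₀ (V₀/V)^(Q_out/(Q_in−Q_out)) = 51.4 × (624/285.01)^(-2.1457) = 9.5656 g.
C = m/V = 9.5656/285.01 = 0.033563 g/L.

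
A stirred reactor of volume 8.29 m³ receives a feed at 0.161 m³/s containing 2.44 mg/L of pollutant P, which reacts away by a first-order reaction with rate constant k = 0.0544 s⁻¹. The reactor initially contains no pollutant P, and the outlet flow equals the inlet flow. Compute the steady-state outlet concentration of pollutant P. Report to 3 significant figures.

V dC/dt = Q(C_in − C) − k V C.
At steady state: 0 = Q C_in − (Q + kV) C_ss, so C_ss = Q C_in/(Q + kV).
C_ss = 0.161·2.44/(0.161 + 0.0544·8.29) = 0.39284/0.61198 = 0.64192 mg/L.

0.642 mg/L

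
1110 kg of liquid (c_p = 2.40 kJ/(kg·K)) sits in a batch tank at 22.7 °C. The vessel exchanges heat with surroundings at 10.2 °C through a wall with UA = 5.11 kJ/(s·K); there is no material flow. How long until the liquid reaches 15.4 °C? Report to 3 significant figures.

Lumped-capacitance energy balance: M c_p dT/dt = UA(T_amb − T).
τ = M c_p/UA = 521.33 s; T_ss = T_amb = 10.200 °C.
T(t) = T_ss + (T₀ − T_ss)e^(−t/τ); set T = 15.4:
t = −τ ln[(T − T_ss)/(T₀ − T_ss)] = −521.33 · ln(0.41600) = 457.24 s.

457 s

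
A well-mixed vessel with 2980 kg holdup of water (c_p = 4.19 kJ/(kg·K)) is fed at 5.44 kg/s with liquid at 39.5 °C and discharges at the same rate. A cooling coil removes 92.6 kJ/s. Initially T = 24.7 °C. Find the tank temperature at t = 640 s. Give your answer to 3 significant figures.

M c_p dT/dt = ṁ c_p (T_in − T) − Q̇.
τ = M/ṁ = 547.79 s; T_ss = T_in − Q̇/(ṁ c_p) = 39.5 − 92.6/(5.44·4.19) = 35.437 °C.
This is linear first-order; T(t) = T_ss + (T₀ − T_ss) e^(−t/τ).
T(640) = 35.437 + (-10.737)·e^(−640/547.79) = 35.437 + (-10.737)·0.31089 = 32.099 °C.

32.1 °C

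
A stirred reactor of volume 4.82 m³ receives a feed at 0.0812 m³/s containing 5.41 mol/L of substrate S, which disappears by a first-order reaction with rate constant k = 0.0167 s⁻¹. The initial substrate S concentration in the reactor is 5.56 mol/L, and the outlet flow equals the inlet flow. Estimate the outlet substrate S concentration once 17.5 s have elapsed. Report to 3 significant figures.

4.30 mol/L

Accumulation = in − out − consumed: V dC/dt = Q C_in − Q C − k V C.
This is linear with rate a = Q/V + k = 0.033546 s⁻¹.
C_ss = Q C_in/(Q + kV) = 2.7168 mol/L; C(t) = C_ss + (C₀ − C_ss) e^(−a t).
C(17.5) = 2.7168 + (2.8432)·e^(−0.033546·17.5) = 2.7168 + (2.8432)·0.55596 = 4.2975 mol/L.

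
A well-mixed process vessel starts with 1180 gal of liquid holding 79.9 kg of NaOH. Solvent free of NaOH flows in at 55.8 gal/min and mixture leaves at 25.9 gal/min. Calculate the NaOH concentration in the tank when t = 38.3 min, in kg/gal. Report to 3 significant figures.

0.0191 kg/gal

Total volume: dV/dt = Q_in − Q_out = 29.900 gal/min, so V(t) = 1180 + 29.900 t and V(38.3) = 2325.2 gal.
Solute balance: dm/dt = 0 − Q_out C = −Q_out m/V(t).
Separate: dm/m = −Q_out dt/V(t) ⇒ ln(m/m₀) = −(Q_out/(Q_in−Q_out)) ln(V/V₀).
m = m₀ (V₀/V)^(Q_out/(Q_in−Q_out)) = 79.9 × (1180/2325.2)^(0.86622) = 44.400 kg.
C = m/V = 44.400/2325.2 = 0.019095 kg/gal.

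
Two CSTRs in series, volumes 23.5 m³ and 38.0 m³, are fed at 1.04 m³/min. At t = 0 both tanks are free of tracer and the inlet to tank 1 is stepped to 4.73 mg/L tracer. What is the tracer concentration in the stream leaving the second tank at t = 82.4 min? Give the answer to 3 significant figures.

3.63 mg/L

Time constants: τᵢ = Vᵢ/Q for each well-mixed tank.
τ₁ = 23.5/1.04 = 22.596 min; τ₂ = 38.0/1.04 = 36.538 min.
Tank 1: C₁ = C_in(1 − e^(−t/τ₁)). Tank 2 (τ₁ ≠ τ₂): C₂ = C_in[1 − (τ₁ e^(−t/τ₁) − τ₂ e^(−t/τ₂))/(τ₁ − τ₂)].
At t = 82.4: e^(−t/τ₁) = 0.026079, e^(−t/τ₂) = 0.10486.
C₂ = 4.73·[1 − (22.596·0.026079 − 36.538·0.10486)/(-13.942)] = 4.73·0.76747 = 3.6301 mg/L.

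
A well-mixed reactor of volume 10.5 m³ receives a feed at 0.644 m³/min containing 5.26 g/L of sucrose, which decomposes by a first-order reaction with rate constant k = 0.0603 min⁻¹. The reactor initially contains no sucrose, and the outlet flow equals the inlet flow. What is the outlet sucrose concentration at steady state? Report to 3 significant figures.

2.65 g/L

Species balance: V dC/dt = Q C_in − Q C − k V C.
At steady state: 0 = Q C_in − (Q + kV) C_ss, so C_ss = Q C_in/(Q + kV).
C_ss = 0.644·5.26/(0.644 + 0.0603·10.5) = 3.3874/1.2772 = 2.6523 g/L.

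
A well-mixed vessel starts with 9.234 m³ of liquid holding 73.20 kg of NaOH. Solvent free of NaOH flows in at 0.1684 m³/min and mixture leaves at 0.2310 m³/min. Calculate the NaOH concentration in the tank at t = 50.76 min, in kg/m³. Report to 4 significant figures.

2.549 kg/m³

Total volume: dV/dt = Q_in − Q_out = -0.0626000 m³/min, so V(t) = 9.234 − 0.0626000 t and V(50.76) = 6.05642 m³.
Species balance (pure solvent in): dm/dt = −Q_out · m/V(t).
dm/m = −Q_out dt/(V₀ − 0.0626000 t); integrating gives ln(m/m₀) = −(Q_out/(Q_in−Q_out)) ln(V/V₀).
m = m₀ (V₀/V)^(Q_out/(Q_in−Q_out)) = 73.20 × (9.234/6.05642)^(-3.69010) = 15.4377 kg.
C = m/V = 15.4377/6.05642 = 2.54898 kg/m³.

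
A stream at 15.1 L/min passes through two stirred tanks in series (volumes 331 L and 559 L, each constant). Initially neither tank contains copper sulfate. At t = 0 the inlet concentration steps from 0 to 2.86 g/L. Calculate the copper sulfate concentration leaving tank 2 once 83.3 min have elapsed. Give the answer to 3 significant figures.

Each tank obeys Vᵢ dCᵢ/dt = Q(Cᵢ₋₁ − Cᵢ), so τᵢ = Vᵢ/Q.
τ₁ = 331/15.1 = 21.921 min; τ₂ = 559/15.1 = 37.020 min.
Tank 1: C₁ = C_in(1 − e^(−t/τ₁)). Tank 2 (τ₁ ≠ τ₂): C₂ = C_in[1 − (τ₁ e^(−t/τ₁) − τ₂ e^(−t/τ₂))/(τ₁ − τ₂)].
At t = 83.3: e^(−t/τ₁) = 0.022369, e^(−t/τ₂) = 0.10538.
C₂ = 2.86·[1 − (21.921·0.022369 − 37.020·0.10538)/(-15.099)] = 2.86·0.77410 = 2.2139 g/L.

2.21 g/L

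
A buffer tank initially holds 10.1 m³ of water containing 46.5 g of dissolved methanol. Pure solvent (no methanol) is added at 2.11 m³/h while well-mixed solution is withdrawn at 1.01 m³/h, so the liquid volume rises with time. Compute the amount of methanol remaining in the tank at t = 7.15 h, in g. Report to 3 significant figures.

27.4 g

Total volume: dV/dt = Q_in − Q_out = 1.1000 m³/h, so V(t) = 10.1 + 1.1000 t and V(7.15) = 17.965 m³.
Species balance (pure solvent in): dm/dt = −Q_out · m/V(t).
Separate: dm/m = −Q_out dt/V(t) ⇒ ln(m/m₀) = −(Q_out/(Q_in−Q_out)) ln(V/V₀).
m = m₀ (V₀/V)^(Q_out/(Q_in−Q_out)) = 46.5 × (10.1/17.965)^(0.91818) = 27.404 g.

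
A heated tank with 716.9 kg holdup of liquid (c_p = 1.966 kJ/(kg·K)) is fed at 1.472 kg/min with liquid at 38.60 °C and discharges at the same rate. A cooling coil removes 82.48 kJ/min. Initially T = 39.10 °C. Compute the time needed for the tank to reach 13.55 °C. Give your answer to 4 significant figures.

M c_p dT/dt = ṁ c_p (T_in − T) − Q̇.
τ = M/ṁ = 487.024 min; T_ss = T_in − Q̇/(ṁ c_p) = 10.0992 °C.
T(t) = T_ss + (T₀ − T_ss) e^(−t/τ). Set T = 13.55:
e^(−t/τ) = (13.55 − 10.0992)/(39.10 − 10.0992) = 0.118990
t = −487.024 · ln(0.118990) = 1036.74 min.

1037 min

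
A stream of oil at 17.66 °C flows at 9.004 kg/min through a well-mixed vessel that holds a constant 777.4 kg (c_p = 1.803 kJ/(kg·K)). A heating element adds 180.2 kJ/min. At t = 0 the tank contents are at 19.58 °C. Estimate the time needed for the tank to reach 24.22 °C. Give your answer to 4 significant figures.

60.79 min

M c_p dT/dt = ṁ c_p (T_in − T) + Q̇.
τ = M/ṁ = 86.3394 min; T_ss = T_in + Q̇/(ṁ c_p) = 28.7600 °C.
T(t) = T_ss + (T₀ − T_ss) e^(−t/τ). Set T = 24.22:
e^(−t/τ) = (24.22 − 28.7600)/(19.58 − 28.7600) = 0.494554
t = −86.3394 · ln(0.494554) = 60.7914 min.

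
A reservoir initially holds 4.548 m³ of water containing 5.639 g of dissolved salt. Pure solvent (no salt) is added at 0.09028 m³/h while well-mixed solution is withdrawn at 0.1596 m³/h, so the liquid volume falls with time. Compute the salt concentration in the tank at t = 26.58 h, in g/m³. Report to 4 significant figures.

0.6304 g/m³

Let m(t) be the amount of salt. Volume: V(t) = V₀ + (Q_in − Q_out) t = 4.548 − 0.0693200 t; V(26.58) = 2.70547 m³.
No salt enters, so dm/dt = −Q_out · (m/V).
dm/m = −Q_out dt/(V₀ − 0.0693200 t); integrating gives ln(m/m₀) = −(Q_out/(Q_in−Q_out)) ln(V/V₀).
m = m₀ (V₀/V)^(Q_out/(Q_in−Q_out)) = 5.639 × (4.548/2.70547)^(-2.30237) = 1.70546 g.
C = m/V = 1.70546/2.70547 = 0.630373 g/m³.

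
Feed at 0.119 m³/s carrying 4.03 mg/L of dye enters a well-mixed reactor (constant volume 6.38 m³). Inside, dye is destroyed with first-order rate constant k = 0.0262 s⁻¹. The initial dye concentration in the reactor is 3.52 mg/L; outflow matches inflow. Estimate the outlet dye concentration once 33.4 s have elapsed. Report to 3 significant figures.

Accumulation = in − out − consumed: V dC/dt = Q C_in − Q C − k V C.
This is linear with rate a = Q/V + k = 0.044852 s⁻¹.
C_ss = Q C_in/(Q + kV) = 1.6759 mg/L; C(t) = C_ss + (C₀ − C_ss) e^(−a t).
C(33.4) = 1.6759 + (1.8441)·e^(−0.044852·33.4) = 1.6759 + (1.8441)·0.22356 = 2.0882 mg/L.

2.09 mg/L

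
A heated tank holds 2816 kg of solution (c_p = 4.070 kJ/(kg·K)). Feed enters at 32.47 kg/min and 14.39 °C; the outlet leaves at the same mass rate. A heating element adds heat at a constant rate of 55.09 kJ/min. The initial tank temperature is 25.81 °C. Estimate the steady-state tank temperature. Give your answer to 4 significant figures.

M c_p dT/dt = ṁ c_p (T_in − T) + Q̇.
At steady state dT/dt = 0 ⇒ T_ss = T_in + Q̇/(ṁ c_p) = 14.39 + 55.09/(32.47·4.070) = 14.8069 °C.

14.81 °C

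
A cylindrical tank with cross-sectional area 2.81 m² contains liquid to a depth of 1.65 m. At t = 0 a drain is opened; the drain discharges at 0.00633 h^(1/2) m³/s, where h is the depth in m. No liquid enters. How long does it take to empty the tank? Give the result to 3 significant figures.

1140 s

With no inflow, A dh/dt = −0.00633 √h.
∫ h^(−1/2) dh = −(0.00633/A) ∫ dt, giving 2√h = 2√h₀ − (0.00633/A) t.
Tank is empty when √h = 0: t_empty = 2A√h₀/0.00633.
t_empty = 2·2.81·√1.65/0.00633 = 5.6200·1.2845/0.00633 = 1140.4 s.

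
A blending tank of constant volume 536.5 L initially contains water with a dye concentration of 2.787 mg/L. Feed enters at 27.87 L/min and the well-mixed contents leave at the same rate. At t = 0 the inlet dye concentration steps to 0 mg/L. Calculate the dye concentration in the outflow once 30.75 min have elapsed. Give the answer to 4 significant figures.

Unsteady species balance (constant V, well mixed): V dC/dt = Q(C_in − C).
Rewrite as dC/dt + C/τ = C_in/τ, τ = V/Q = 19.2501 min.
This is linear first-order; C(t) = C_in + (C₀ − C_in) e^(−t/τ).
C(30.75) = 0 + (2.787 − 0)·e^(−30.75/19.2501) = 0 + (2.78700)·0.202423 = 0.564153 mg/L.

0.5642 mg/L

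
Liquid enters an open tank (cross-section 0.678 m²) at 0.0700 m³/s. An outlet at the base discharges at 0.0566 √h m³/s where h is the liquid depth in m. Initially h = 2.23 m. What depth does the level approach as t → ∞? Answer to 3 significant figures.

1.53 m

Mass balance (ρ constant): A dh/dt = Q_in − 0.0566 √h. At steady state dh/dt = 0:
Q_in = 0.0566 √h_ss ⇒ √h_ss = 0.0700/0.0566 = 1.2367.
h_ss = 1.2367² = 1.5295 m. (Since h₀ = 2.23 m > h_ss, the level will fall toward this value.)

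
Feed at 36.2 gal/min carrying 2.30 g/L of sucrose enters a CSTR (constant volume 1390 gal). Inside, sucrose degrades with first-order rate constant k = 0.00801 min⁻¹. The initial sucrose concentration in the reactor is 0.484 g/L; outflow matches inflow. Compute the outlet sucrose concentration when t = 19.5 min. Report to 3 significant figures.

Species balance: V dC/dt = Q C_in − Q C − k V C.
dC/dt = (Q/V) C_in − (Q/V + k) C; effective rate a = Q/V + k = 0.026043 + 0.00801 = 0.034053 min⁻¹.
C_ss = Q C_in/(Q + kV) = 1.7590 g/L; C(t) = C_ss + (C₀ − C_ss) e^(−a t).
C(19.5) = 1.7590 + (-1.2750)·e^(−0.034053·19.5) = 1.7590 + (-1.2750)·0.51477 = 1.1027 g/L.

1.10 g/L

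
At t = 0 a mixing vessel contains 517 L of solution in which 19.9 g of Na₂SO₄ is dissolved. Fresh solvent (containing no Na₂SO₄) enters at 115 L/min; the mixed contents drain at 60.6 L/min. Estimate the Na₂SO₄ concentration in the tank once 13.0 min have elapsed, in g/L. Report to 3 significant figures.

0.00622 g/L

Total volume: dV/dt = Q_in − Q_out = 54.400 L/min, so V(t) = 517 + 54.400 t and V(13.0) = 1224.2 L.
No Na₂SO₄ enters, so dm/dt = −Q_out · (m/V).
Separate: dm/m = −Q_out dt/V(t) ⇒ ln(m/m₀) = −(Q_out/(Q_in−Q_out)) ln(V/V₀).
m = m₀ (V₀/V)^(Q_out/(Q_in−Q_out)) = 19.9 × (517/1224.2)^(1.1140) = 7.6177 g.
C = m/V = 7.6177/1224.2 = 0.0062226 g/L.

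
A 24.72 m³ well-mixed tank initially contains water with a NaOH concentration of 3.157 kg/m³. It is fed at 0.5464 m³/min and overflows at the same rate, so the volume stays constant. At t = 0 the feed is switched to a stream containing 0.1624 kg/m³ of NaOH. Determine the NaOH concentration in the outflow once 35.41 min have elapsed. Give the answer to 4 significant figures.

Unsteady species balance (constant V, well mixed): V dC/dt = Q(C_in − C).
Rewrite as dC/dt + C/τ = C_in/τ, τ = V/Q = 45.2416 min.
Solution: C(t) = C_in + (C₀ − C_in) e^(−t/τ).
C(35.41) = 0.1624 + (3.157 − 0.1624)·e^(−35.41/45.2416) = 0.1624 + (2.99460)·0.457176 = 1.53146 kg/m³.

1.531 kg/m³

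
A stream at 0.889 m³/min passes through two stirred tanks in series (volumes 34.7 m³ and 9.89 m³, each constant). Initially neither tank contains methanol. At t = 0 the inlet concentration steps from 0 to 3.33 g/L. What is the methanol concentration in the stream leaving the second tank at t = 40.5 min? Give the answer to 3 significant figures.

Species balance on tank i: dCᵢ/dt = (Cᵢ₋₁ − Cᵢ)/τᵢ with τᵢ = Vᵢ/Q.
τ₁ = 34.7/0.889 = 39.033 min; τ₂ = 9.89/0.889 = 11.125 min.
Tank 1: C₁ = C_in(1 − e^(−t/τ₁)). Tank 2 (τ₁ ≠ τ₂): C₂ = C_in[1 − (τ₁ e^(−t/τ₁) − τ₂ e^(−t/τ₂))/(τ₁ − τ₂)].
At t = 40.5: e^(−t/τ₁) = 0.35431, e^(−t/τ₂) = 0.026239.
C₂ = 3.33·[1 − (39.033·0.35431 − 11.125·0.026239)/(27.908)] = 3.33·0.51492 = 1.7147 g/L.

1.71 g/L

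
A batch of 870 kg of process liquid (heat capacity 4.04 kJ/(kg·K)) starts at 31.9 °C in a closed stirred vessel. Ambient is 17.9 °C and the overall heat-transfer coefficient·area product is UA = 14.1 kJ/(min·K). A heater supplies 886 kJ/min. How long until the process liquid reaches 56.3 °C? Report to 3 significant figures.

Lumped-capacitance energy balance: M c_p dT/dt = UA(T_amb − T) + Q̇.
τ = M c_p/UA = 249.28 min; T_ss = T_amb + Q̇/UA = 17.9 + 886/14.1 = 80.737 °C.
T(t) = T_ss + (T₀ − T_ss)e^(−t/τ); set T = 56.3:
t = −τ ln[(T − T_ss)/(T₀ − T_ss)] = −249.28 · ln(0.50038) = 172.60 min.

173 min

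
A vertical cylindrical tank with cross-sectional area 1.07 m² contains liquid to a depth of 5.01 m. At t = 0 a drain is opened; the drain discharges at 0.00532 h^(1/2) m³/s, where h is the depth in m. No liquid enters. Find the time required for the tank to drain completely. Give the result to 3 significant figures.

900 s

Mass balance (ρ constant): A dh/dt = −0.00532 √h.
∫ h^(−1/2) dh = −(0.00532/A) ∫ dt, giving 2√h = 2√h₀ − (0.00532/A) t.
Tank is empty when √h = 0: t_empty = 2A√h₀/0.00532.
t_empty = 2·1.07·√5.01/0.00532 = 2.1400·2.2383/0.00532 = 900.37 s.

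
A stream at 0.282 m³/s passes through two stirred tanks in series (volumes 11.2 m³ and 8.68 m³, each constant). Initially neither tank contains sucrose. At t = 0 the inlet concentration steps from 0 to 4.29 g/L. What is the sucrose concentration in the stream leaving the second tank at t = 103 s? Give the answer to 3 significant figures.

3.38 g/L

Species balance on tank i: dCᵢ/dt = (Cᵢ₋₁ − Cᵢ)/τᵢ with τᵢ = Vᵢ/Q.
τ₁ = 11.2/0.282 = 39.716 s; τ₂ = 8.68/0.282 = 30.780 s.
Tank 1: C₁ = C_in(1 − e^(−t/τ₁)). Tank 2 (τ₁ ≠ τ₂): C₂ = C_in[1 − (τ₁ e^(−t/τ₁) − τ₂ e^(−t/τ₂))/(τ₁ − τ₂)].
At t = 103: e^(−t/τ₁) = 0.074766, e^(−t/τ₂) = 0.035214.
C₂ = 4.29·[1 − (39.716·0.074766 − 30.780·0.035214)/(8.9362)] = 4.29·0.78900 = 3.3848 g/L.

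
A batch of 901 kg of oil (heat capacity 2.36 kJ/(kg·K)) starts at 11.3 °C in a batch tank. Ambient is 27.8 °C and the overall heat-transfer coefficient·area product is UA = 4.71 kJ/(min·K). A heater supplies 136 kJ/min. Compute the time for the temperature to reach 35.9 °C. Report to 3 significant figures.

353 min

M c_p dT/dt = −UA(T − T_amb) + Q̇.
τ = M c_p/UA = 451.46 min; T_ss = T_amb + Q̇/UA = 27.8 + 136/4.71 = 56.675 °C.
T(t) = T_ss + (T₀ − T_ss)e^(−t/τ); set T = 35.9:
t = −τ ln[(T − T_ss)/(T₀ − T_ss)] = −451.46 · ln(0.45785) = 352.69 min.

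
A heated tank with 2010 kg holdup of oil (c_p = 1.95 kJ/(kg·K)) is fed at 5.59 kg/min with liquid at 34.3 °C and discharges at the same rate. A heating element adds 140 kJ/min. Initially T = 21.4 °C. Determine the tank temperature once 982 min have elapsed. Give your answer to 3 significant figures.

45.5 °C

M c_p dT/dt = ṁ c_p (T_in − T) + Q̇.
Rearrange: dT/dt = (T_ss − T)/τ with τ = M/ṁ = 359.57 min and T_ss = T_in + Q̇/(ṁ c_p) = 47.143 °C.
T approaches T_ss exponentially: T(t) = T_ss + (T₀ − T_ss) e^(−t/τ).
T(982) = 47.143 + (-25.743)·e^(−982/359.57) = 47.143 + (-25.743)·0.065152 = 45.466 °C.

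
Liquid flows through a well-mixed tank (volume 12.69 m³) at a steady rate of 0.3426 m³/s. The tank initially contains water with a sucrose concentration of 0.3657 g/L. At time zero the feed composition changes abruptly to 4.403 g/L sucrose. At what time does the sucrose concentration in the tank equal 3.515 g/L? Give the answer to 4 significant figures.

56.09 s

Species balance: V dC/dt = Q(C_in − C) ⇒ τ = V/Q = 37.0403 s.
C(t) = C_in + (C₀ − C_in) e^(−t/τ). Set C = 3.515 and solve for t:
e^(−t/τ) = (C − C_in)/(C₀ − C_in) = (3.515 − 4.403)/(0.3657 − 4.403) = 0.219949
t = −τ ln(…) = 37.0403 × 1.51436 = 56.0923 s.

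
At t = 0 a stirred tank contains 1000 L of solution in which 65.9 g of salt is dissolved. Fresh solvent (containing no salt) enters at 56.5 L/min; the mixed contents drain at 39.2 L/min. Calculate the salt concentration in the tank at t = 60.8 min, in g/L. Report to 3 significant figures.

0.00630 g/L

Total volume: dV/dt = Q_in − Q_out = 17.300 L/min, so V(t) = 1000 + 17.300 t and V(60.8) = 2051.8 L.
No salt enters, so dm/dt = −Q_out · (m/V).
Separate: dm/m = −Q_out dt/V(t) ⇒ ln(m/m₀) = −(Q_out/(Q_in−Q_out)) ln(V/V₀).
m = m₀ (V₀/V)^(Q_out/(Q_in−Q_out)) = 65.9 × (1000/2051.8)^(2.2659) = 12.930 g.
C = m/V = 12.930/2051.8 = 0.0063017 g/L.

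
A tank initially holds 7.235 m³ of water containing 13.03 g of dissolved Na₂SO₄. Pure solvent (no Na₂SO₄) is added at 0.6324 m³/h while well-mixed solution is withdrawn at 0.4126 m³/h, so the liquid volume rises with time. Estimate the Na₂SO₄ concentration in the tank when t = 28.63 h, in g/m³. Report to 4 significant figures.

Total volume: dV/dt = Q_in − Q_out = 0.219800 m³/h, so V(t) = 7.235 + 0.219800 t and V(28.63) = 13.5279 m³.
Species balance (pure solvent in): dm/dt = −Q_out · m/V(t).
Separate: dm/m = −Q_out dt/V(t) ⇒ ln(m/m₀) = −(Q_out/(Q_in−Q_out)) ln(V/V₀).
m = m₀ (V₀/V)^(Q_out/(Q_in−Q_out)) = 13.03 × (7.235/13.5279)^(1.87716) = 4.02484 g.
C = m/V = 4.02484/13.5279 = 0.297522 g/m³.

0.2975 g/m³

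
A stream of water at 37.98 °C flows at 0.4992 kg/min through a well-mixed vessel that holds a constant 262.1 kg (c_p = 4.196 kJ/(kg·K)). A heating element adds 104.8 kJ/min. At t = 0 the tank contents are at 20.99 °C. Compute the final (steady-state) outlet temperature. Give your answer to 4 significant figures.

Unsteady energy balance on the tank contents: M c_p dT/dt = ṁ c_p (T_in − T) + 104.8.
At steady state dT/dt = 0 ⇒ T_ss = T_in + Q̇/(ṁ c_p) = 37.98 + 104.8/(0.4992·4.196) = 88.0124 °C.

88.01 °C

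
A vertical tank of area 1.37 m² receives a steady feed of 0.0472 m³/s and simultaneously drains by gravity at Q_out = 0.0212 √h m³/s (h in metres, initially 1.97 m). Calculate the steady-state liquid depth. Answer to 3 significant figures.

A dh/dt = Q_in − 0.0212 √h. Steady state requires inflow = outflow:
Q_in = 0.0212 √h_ss ⇒ √h_ss = 0.0472/0.0212 = 2.2264.
h_ss = 2.2264² = 4.9569 m. (Since h₀ = 1.97 m < h_ss, the level will rise toward this value.)

4.96 m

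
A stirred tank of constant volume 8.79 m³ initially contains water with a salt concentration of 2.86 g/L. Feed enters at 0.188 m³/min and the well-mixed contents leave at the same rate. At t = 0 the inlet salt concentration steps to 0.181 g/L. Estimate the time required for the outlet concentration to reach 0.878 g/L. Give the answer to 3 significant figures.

Species balance: V dC/dt = Q(C_in − C) ⇒ τ = V/Q = 46.755 min.
C(t) = C_in + (C₀ − C_in) e^(−t/τ). Set C = 0.878 and solve for t:
e^(−t/τ) = (C − C_in)/(C₀ − C_in) = (0.878 − 0.181)/(2.86 − 0.181) = 0.26017
t = −τ ln(…) = 46.755 × 1.3464 = 62.952 min.

63.0 min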